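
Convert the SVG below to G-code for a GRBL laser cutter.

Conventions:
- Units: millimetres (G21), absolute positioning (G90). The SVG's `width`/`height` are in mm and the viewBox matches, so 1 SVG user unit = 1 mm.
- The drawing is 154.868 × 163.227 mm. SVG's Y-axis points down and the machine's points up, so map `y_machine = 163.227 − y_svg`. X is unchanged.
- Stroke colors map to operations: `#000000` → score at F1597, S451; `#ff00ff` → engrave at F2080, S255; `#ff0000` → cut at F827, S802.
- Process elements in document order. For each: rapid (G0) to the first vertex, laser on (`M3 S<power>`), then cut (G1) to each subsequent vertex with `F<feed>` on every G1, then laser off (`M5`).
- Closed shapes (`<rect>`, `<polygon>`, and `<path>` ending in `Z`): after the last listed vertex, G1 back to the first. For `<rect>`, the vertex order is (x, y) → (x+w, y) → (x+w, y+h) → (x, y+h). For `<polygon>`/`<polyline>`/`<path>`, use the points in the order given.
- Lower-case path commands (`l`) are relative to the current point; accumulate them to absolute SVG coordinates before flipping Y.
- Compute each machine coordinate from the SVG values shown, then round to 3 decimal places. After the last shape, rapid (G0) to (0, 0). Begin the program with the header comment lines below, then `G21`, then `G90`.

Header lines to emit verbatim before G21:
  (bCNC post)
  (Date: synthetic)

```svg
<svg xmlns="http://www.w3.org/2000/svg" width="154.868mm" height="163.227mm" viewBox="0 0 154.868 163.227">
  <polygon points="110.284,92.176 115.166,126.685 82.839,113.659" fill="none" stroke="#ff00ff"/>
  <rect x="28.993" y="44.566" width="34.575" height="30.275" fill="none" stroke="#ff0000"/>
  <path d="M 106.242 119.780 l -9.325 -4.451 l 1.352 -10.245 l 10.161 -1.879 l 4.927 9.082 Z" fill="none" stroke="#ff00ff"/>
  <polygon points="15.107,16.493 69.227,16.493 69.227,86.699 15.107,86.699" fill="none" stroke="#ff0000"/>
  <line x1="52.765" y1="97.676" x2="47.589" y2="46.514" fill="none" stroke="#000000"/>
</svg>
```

viewBox `0 0 154.868 163.227` with mm width/height → 1 unit = 1 mm. Flip: y_m = 163.227 − y_svg.

**Shape 1** — `<polygon>` regular polygon, stroke `#ff00ff` → engrave (S255, F2080). Machine vertices: (110.284,71.051) → (115.166,36.542) → (82.839,49.568) → (110.284,71.051). Closed: final G1 returns to the first vertex.

**Shape 2** — `<rect>` rectangle, stroke `#ff0000` → cut (S802, F827). Machine vertices: (28.993,118.661) → (63.568,118.661) → (63.568,88.386) → (28.993,88.386) → (28.993,118.661). Closed: final G1 returns to the first vertex.

**Shape 3** — `<path>` regular polygon, stroke `#ff00ff` → engrave (S255, F2080). Machine vertices: (106.242,43.447) → (96.917,47.898) → (98.269,58.143) → (108.430,60.022) → (113.357,50.940) → (106.242,43.447). Closed: final G1 returns to the first vertex.

**Shape 4** — `<polygon>` rectangle, stroke `#ff0000` → cut (S802, F827). Machine vertices: (15.107,146.734) → (69.227,146.734) → (69.227,76.528) → (15.107,76.528) → (15.107,146.734). Closed: final G1 returns to the first vertex.

**Shape 5** — `<line>` line segment, stroke `#000000` → score (S451, F1597). Machine vertices: (52.765,65.551) → (47.589,116.713). Open path.

(bCNC post)
(Date: synthetic)
G21
G90
G0 X110.284 Y71.051
M3 S255
G1 X115.166 Y36.542 F2080
G1 X82.839 Y49.568 F2080
G1 X110.284 Y71.051 F2080
M5
G0 X28.993 Y118.661
M3 S802
G1 X63.568 Y118.661 F827
G1 X63.568 Y88.386 F827
G1 X28.993 Y88.386 F827
G1 X28.993 Y118.661 F827
M5
G0 X106.242 Y43.447
M3 S255
G1 X96.917 Y47.898 F2080
G1 X98.269 Y58.143 F2080
G1 X108.430 Y60.022 F2080
G1 X113.357 Y50.940 F2080
G1 X106.242 Y43.447 F2080
M5
G0 X15.107 Y146.734
M3 S802
G1 X69.227 Y146.734 F827
G1 X69.227 Y76.528 F827
G1 X15.107 Y76.528 F827
G1 X15.107 Y146.734 F827
M5
G0 X52.765 Y65.551
M3 S451
G1 X47.589 Y116.713 F1597
M5
G0 X0.000 Y0.000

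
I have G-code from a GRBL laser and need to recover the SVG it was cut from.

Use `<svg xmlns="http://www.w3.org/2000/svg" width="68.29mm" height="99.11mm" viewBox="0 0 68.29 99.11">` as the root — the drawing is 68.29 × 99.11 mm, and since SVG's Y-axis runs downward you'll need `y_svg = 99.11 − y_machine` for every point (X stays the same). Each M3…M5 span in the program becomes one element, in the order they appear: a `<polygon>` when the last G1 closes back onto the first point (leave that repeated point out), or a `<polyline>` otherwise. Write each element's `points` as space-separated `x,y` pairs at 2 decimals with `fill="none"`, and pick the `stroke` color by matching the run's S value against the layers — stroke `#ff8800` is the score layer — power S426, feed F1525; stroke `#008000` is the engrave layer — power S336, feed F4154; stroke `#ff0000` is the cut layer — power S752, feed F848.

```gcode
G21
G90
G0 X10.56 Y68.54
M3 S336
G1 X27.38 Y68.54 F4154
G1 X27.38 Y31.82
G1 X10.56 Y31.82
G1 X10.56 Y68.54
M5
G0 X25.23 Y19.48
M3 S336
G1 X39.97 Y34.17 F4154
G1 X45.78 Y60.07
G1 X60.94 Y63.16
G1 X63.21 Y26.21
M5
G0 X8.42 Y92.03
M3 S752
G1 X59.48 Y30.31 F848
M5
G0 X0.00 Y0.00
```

y_svg = 99.11 − y_m.

[1] S336→`#008000` (engrave); closed run; points: 10.56,30.57 27.38,30.57 27.38,67.29 10.56,67.29

[2] S336→`#008000` (engrave); open run; points: 25.23,79.63 39.97,64.94 45.78,39.04 60.94,35.95 63.21,72.90

[3] S752→`#ff0000` (cut); open run; points: 8.42,7.08 59.48,68.80

<svg xmlns="http://www.w3.org/2000/svg" width="68.29mm" height="99.11mm" viewBox="0 0 68.29 99.11">
  <polygon points="10.56,30.57 27.38,30.57 27.38,67.29 10.56,67.29" fill="none" stroke="#008000"/>
  <polyline points="25.23,79.63 39.97,64.94 45.78,39.04 60.94,35.95 63.21,72.90" fill="none" stroke="#008000"/>
  <polyline points="8.42,7.08 59.48,68.80" fill="none" stroke="#ff0000"/>
</svg>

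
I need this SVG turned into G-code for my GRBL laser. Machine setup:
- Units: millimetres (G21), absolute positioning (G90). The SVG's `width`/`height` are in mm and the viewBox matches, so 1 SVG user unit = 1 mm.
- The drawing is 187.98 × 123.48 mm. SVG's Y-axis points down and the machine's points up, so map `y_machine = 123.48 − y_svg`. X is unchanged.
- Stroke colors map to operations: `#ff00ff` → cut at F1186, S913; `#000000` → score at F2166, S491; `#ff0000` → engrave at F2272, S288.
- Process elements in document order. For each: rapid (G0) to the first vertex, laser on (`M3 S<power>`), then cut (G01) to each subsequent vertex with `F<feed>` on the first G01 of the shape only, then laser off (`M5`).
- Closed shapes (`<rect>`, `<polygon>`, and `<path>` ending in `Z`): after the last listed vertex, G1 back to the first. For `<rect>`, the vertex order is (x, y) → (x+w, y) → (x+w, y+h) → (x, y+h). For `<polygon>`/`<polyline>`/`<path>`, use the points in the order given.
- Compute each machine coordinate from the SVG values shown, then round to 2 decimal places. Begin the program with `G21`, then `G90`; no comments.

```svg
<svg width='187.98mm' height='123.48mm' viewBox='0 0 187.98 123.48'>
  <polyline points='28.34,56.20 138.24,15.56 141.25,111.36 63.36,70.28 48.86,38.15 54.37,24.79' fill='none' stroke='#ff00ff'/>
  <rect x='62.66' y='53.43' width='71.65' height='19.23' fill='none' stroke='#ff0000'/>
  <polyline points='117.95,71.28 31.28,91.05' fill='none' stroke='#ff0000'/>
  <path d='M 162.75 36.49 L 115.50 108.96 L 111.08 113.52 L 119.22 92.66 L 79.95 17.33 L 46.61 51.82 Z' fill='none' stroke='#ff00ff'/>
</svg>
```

G21
G90
G0 X28.34 Y67.28
M3 S913
G01 X138.24 Y107.92 F1186
G01 X141.25 Y12.12
G01 X63.36 Y53.20
G01 X48.86 Y85.33
G01 X54.37 Y98.69
M5
G0 X62.66 Y70.05
M3 S288
G01 X134.31 Y70.05 F2272
G01 X134.31 Y50.82
G01 X62.66 Y50.82
G01 X62.66 Y70.05
M5
G0 X117.95 Y52.20
M3 S288
G01 X31.28 Y32.43 F2272
M5
G0 X162.75 Y86.99
M3 S913
G01 X115.50 Y14.52 F1186
G01 X111.08 Y9.96
G01 X119.22 Y30.82
G01 X79.95 Y106.15
G01 X46.61 Y71.66
G01 X162.75 Y86.99
M5

1 u = 1 mm; y_m = 123.48 − y.

[1] `<polyline>` open polyline, #ff00ff→cut S913 F1186: (28.34,67.28) → (138.24,107.92) → (141.25,12.12) → (63.36,53.20) → (48.86,85.33) → (54.37,98.69)

[2] `<rect>` rectangle, #ff0000→engrave S288 F2272: (62.66,70.05) → (134.31,70.05) → (134.31,50.82) → (62.66,50.82) → (62.66,70.05) (closed)

[3] `<polyline>` line segment, #ff0000→engrave S288 F2272: (117.95,52.20) → (31.28,32.43)

[4] `<path>` closed polygon, #ff00ff→cut S913 F1186: (162.75,86.99) → (115.50,14.52) → (111.08,9.96) → (119.22,30.82) → (79.95,106.15) → (46.61,71.66) → (162.75,86.99) (closed)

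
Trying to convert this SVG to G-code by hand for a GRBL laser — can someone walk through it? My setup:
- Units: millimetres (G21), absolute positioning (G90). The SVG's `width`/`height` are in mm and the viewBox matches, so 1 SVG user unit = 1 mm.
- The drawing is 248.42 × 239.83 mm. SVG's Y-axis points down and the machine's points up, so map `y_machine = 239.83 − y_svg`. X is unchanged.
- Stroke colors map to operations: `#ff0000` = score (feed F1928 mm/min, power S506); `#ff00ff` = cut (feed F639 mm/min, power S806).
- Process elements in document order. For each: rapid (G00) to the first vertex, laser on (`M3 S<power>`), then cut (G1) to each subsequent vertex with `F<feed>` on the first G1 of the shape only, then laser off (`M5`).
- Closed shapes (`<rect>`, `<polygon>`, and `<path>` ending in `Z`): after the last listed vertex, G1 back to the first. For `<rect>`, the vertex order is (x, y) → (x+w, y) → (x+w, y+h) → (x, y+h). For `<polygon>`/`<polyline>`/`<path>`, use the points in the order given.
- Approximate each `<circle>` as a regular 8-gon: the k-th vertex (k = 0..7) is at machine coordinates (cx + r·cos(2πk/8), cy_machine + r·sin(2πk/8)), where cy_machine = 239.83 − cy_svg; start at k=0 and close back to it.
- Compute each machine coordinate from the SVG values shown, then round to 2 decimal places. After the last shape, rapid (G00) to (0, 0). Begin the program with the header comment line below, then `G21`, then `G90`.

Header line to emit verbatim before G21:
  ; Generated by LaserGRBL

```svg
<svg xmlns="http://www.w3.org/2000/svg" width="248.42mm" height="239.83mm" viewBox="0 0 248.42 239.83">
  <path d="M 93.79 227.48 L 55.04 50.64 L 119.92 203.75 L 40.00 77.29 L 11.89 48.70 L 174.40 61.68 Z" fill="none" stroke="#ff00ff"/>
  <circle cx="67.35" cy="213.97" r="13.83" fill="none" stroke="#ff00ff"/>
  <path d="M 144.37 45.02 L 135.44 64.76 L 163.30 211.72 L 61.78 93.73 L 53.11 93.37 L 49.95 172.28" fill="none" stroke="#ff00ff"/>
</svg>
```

Since the viewBox matches the mm dimensions, user units are millimetres directly. The only transform is the Y-flip y_m = 239.83 − y_svg.

Shape 1 is a closed polygon drawn with `<path>`. Its stroke #ff00ff means cut at S806, F639. After flipping Y the toolpath is (93.79,12.35) → (55.04,189.19) → (119.92,36.08) → (40.00,162.54) → (11.89,191.13) → (174.40,178.15) → (93.79,12.35), returning to the start.

Shape 2 is a circle drawn with `<circle>`. Its stroke #ff00ff means cut at S806, F639. After flipping Y the toolpath is (81.18,25.86) → (77.13,35.64) → (67.35,39.69) → (57.57,35.64) → (53.52,25.86) → (57.57,16.08) → (67.35,12.03) → (77.13,16.08) → (81.18,25.86), returning to the start.

Shape 3 is a open polyline drawn with `<path>`. Its stroke #ff00ff means cut at S806, F639. After flipping Y the toolpath is (144.37,194.81) → (135.44,175.07) → (163.30,28.11) → (61.78,146.10) → (53.11,146.46) → (49.95,67.55).

; Generated by LaserGRBL
G21
G90
G00 X93.79 Y12.35
M3 S806
G1 X55.04 Y189.19 F639
G1 X119.92 Y36.08
G1 X40.00 Y162.54
G1 X11.89 Y191.13
G1 X174.40 Y178.15
G1 X93.79 Y12.35
M5
G00 X81.18 Y25.86
M3 S806
G1 X77.13 Y35.64 F639
G1 X67.35 Y39.69
G1 X57.57 Y35.64
G1 X53.52 Y25.86
G1 X57.57 Y16.08
G1 X67.35 Y12.03
G1 X77.13 Y16.08
G1 X81.18 Y25.86
M5
G00 X144.37 Y194.81
M3 S806
G1 X135.44 Y175.07 F639
G1 X163.30 Y28.11
G1 X61.78 Y146.10
G1 X53.11 Y146.46
G1 X49.95 Y67.55
M5
G00 X0.00 Y0.00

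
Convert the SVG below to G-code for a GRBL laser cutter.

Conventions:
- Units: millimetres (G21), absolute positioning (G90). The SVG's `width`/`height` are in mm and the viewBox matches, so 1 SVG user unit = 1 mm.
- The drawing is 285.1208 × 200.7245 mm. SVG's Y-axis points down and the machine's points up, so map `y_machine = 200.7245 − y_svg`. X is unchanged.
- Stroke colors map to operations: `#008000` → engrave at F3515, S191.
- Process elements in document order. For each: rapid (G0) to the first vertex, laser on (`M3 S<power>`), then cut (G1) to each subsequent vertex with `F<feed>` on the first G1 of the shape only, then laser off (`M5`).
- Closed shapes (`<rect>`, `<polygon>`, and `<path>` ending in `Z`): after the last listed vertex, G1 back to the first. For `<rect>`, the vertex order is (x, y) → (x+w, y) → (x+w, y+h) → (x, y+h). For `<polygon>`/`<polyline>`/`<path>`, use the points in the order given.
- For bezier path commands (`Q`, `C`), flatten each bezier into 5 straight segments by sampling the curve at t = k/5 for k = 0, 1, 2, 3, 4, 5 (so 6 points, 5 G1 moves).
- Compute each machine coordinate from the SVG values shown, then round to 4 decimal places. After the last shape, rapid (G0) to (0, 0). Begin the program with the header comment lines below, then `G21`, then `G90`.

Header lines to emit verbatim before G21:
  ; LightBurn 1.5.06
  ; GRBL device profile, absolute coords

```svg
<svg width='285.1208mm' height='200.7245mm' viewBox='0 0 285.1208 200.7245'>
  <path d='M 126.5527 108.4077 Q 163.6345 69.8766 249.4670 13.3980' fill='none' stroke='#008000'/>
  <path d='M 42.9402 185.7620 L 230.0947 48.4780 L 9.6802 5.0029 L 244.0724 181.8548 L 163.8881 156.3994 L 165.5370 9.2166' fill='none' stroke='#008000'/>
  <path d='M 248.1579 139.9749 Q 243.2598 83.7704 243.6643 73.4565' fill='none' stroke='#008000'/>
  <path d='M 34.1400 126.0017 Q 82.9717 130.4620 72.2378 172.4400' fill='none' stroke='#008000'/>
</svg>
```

1 u = 1 mm; y_m = 200.7245 − y.

[1] `<path>` quadratic bezier, #008000→engrave S191 F3515: (126.5527,92.3168) → (143.3354,108.4471) → (164.0183,126.0133) → (188.6011,145.0152) → (217.0840,165.4530) → (249.4670,187.3265)

[2] `<path>` open polyline, #008000→engrave S191 F3515: (42.9402,14.9625) → (230.0947,152.2465) → (9.6802,195.7216) → (244.0724,18.8697) → (163.8881,44.3251) → (165.5370,191.5079)

[3] `<path>` quadratic bezier, #008000→engrave S191 F3515: (248.1579,60.7496) → (246.4108,81.3958) → (245.0878,98.3707) → (244.1891,111.6744) → (243.7146,121.3068) → (243.6643,127.2680)

[4] `<path>` quadratic bezier, #008000→engrave S191 F3515: (34.1400,74.7228) → (51.2901,71.4380) → (63.6749,65.1517) → (71.2944,55.8641) → (74.1487,43.5750) → (72.2378,28.2845)

; LightBurn 1.5.06
; GRBL device profile, absolute coords
G21
G90
G0 X126.5527 Y92.3168
M3 S191
G1 X143.3354 Y108.4471 F3515
G1 X164.0183 Y126.0133
G1 X188.6011 Y145.0152
G1 X217.0840 Y165.4530
G1 X249.4670 Y187.3265
M5
G0 X42.9402 Y14.9625
M3 S191
G1 X230.0947 Y152.2465 F3515
G1 X9.6802 Y195.7216
G1 X244.0724 Y18.8697
G1 X163.8881 Y44.3251
G1 X165.5370 Y191.5079
M5
G0 X248.1579 Y60.7496
M3 S191
G1 X246.4108 Y81.3958 F3515
G1 X245.0878 Y98.3707
G1 X244.1891 Y111.6744
G1 X243.7146 Y121.3068
G1 X243.6643 Y127.2680
M5
G0 X34.1400 Y74.7228
M3 S191
G1 X51.2901 Y71.4380 F3515
G1 X63.6749 Y65.1517
G1 X71.2944 Y55.8641
G1 X74.1487 Y43.5750
G1 X72.2378 Y28.2845
M5
G0 X0.0000 Y0.0000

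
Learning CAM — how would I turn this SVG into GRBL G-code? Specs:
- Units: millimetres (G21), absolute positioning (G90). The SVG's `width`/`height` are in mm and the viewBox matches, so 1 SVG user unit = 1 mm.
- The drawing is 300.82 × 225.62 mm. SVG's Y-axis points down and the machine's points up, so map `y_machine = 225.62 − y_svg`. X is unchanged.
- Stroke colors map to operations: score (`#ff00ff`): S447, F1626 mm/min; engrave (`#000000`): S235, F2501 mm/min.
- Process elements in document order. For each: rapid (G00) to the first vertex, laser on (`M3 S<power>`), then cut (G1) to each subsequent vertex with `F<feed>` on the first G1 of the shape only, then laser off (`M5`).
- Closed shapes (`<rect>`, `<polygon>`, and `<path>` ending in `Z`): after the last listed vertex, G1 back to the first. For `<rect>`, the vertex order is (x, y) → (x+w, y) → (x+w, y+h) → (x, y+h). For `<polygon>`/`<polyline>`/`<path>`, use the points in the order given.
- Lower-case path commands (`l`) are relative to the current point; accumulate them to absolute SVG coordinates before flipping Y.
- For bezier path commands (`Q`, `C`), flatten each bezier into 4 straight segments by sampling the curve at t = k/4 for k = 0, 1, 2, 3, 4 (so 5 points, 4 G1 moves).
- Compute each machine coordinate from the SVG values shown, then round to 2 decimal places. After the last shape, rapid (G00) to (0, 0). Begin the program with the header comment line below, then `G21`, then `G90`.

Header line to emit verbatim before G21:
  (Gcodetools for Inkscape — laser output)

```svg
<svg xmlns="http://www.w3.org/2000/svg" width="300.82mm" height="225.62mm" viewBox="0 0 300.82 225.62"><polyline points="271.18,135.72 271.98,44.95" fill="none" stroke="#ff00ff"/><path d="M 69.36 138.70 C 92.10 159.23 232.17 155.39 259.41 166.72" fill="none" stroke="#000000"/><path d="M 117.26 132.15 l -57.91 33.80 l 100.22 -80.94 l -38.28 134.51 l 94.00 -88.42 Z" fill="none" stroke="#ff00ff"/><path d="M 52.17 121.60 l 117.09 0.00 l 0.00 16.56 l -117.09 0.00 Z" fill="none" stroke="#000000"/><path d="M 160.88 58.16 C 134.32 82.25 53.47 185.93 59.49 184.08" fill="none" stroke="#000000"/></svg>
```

(Gcodetools for Inkscape — laser output)
G21
G90
G00 X271.18 Y89.90
M3 S447
G1 X271.98 Y180.67 F1626
M5
G00 X69.36 Y86.92
M3 S235
G1 X104.82 Y75.47 F2501
G1 X162.70 Y69.46
G1 X221.42 Y65.17
G1 X259.41 Y58.90
M5
G00 X117.26 Y93.47
M3 S447
G1 X59.35 Y59.67 F1626
G1 X159.57 Y140.61
G1 X121.29 Y6.10
G1 X215.29 Y94.52
G1 X117.26 Y93.47
M5
G00 X52.17 Y104.02
M3 S235
G1 X169.26 Y104.02 F2501
G1 X169.26 Y87.46
G1 X52.17 Y87.46
G1 X52.17 Y104.02
M5
G00 X160.88 Y167.46
M3 S235
G1 X132.99 Y137.36 F2501
G1 X97.97 Y94.77
G1 X69.06 Y57.05
G1 X59.49 Y41.54
M5
G00 X0.00 Y0.00

Since the viewBox matches the mm dimensions, user units are millimetres directly. The only transform is the Y-flip y_m = 225.62 − y_svg.

Shape 1 is a line segment drawn with `<polyline>`. Its stroke #ff00ff means score at S447, F1626. After flipping Y the toolpath is (271.18,89.90) → (271.98,180.67).

Shape 2 is a cubic bezier drawn with `<path>`. Its stroke #000000 means engrave at S235, F2501. After flipping Y the toolpath is (69.36,86.92) → (104.82,75.47) → (162.70,69.46) → (221.42,65.17) → (259.41,58.90).

Shape 3 is a closed polygon drawn with `<path>`. Its stroke #ff00ff means score at S447, F1626. After flipping Y the toolpath is (117.26,93.47) → (59.35,59.67) → (159.57,140.61) → (121.29,6.10) → (215.29,94.52) → (117.26,93.47), returning to the start.

Shape 4 is a rectangle drawn with `<path>`. Its stroke #000000 means engrave at S235, F2501. After flipping Y the toolpath is (52.17,104.02) → (169.26,104.02) → (169.26,87.46) → (52.17,87.46) → (52.17,104.02), returning to the start.

Shape 5 is a cubic bezier drawn with `<path>`. Its stroke #000000 means engrave at S235, F2501. After flipping Y the toolpath is (160.88,167.46) → (132.99,137.36) → (97.97,94.77) → (69.06,57.05) → (59.49,41.54).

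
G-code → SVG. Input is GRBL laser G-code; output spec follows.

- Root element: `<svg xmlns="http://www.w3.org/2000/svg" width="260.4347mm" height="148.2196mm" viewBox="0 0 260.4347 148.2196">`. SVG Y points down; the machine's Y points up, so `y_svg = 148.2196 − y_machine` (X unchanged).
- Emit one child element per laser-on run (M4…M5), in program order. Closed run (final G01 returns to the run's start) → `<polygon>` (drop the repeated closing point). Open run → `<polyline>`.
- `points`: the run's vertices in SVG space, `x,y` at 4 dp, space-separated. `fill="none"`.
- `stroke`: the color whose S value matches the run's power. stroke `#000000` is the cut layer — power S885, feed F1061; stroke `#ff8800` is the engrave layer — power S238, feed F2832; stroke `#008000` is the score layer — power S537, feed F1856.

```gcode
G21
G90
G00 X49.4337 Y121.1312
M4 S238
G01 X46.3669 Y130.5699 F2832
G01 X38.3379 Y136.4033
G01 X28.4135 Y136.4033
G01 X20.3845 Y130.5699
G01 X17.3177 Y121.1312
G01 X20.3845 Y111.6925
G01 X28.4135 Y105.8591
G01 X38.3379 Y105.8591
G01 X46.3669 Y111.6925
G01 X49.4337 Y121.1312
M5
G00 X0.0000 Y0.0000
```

Machine Y-up, SVG Y-down with viewBox height 148.2196, so y_svg = 148.2196 − y_machine; X carries over. Every run uses S238, so all elements get stroke `#ff8800` (engrave).

Run 1: The run returns to its start, so emit a `<polygon>` with points (Y-flipped): 49.4337,27.0884 46.3669,17.6497 38.3379,11.8163 28.4135,11.8163 20.3845,17.6497 17.3177,27.0884 20.3845,36.5271 28.4135,42.3605 38.3379,42.3605 46.3669,36.5271.

<svg xmlns="http://www.w3.org/2000/svg" width="260.4347mm" height="148.2196mm" viewBox="0 0 260.4347 148.2196">
  <polygon points="49.4337,27.0884 46.3669,17.6497 38.3379,11.8163 28.4135,11.8163 20.3845,17.6497 17.3177,27.0884 20.3845,36.5271 28.4135,42.3605 38.3379,42.3605 46.3669,36.5271" fill="none" stroke="#ff8800"/>
</svg>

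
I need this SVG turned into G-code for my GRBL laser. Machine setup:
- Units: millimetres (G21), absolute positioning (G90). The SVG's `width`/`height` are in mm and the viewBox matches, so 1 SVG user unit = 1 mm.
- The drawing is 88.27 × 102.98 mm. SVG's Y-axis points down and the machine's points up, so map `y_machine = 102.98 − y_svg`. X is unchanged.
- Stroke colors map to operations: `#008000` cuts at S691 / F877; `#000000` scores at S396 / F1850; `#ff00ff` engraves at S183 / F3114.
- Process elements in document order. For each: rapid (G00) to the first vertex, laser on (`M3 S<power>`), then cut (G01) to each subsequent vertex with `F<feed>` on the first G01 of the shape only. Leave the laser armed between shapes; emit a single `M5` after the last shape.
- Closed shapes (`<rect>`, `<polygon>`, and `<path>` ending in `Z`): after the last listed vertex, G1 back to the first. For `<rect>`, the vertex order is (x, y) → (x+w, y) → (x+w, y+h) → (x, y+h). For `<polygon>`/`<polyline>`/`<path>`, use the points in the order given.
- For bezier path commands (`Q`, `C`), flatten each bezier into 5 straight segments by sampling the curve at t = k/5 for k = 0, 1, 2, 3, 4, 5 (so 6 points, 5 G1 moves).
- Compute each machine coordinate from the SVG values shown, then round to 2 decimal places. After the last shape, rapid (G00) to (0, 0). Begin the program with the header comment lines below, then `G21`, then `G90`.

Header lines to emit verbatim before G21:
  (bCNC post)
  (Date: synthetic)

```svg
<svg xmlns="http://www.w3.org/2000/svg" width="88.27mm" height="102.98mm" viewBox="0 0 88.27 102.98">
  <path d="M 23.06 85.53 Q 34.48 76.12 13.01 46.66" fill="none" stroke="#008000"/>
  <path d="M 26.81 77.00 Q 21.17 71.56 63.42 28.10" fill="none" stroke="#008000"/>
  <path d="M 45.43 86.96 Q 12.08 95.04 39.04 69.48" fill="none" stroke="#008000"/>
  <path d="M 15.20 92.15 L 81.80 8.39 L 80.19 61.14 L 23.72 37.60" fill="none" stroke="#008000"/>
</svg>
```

(bCNC post)
(Date: synthetic)
G21
G90
G00 X23.06 Y17.45
M3 S691
G01 X26.31 Y22.02 F877
G01 X26.93 Y28.19
G01 X24.92 Y35.96
G01 X20.28 Y45.34
G01 X13.01 Y56.32
G00 X26.81 Y25.98
M3 S691
G01 X26.47 Y29.68 F877
G01 X29.96 Y36.42
G01 X37.28 Y46.20
G01 X48.44 Y59.02
G01 X63.42 Y74.88
G00 X45.43 Y16.02
M3 S691
G01 X34.50 Y14.13 F877
G01 X28.40 Y14.94
G01 X27.12 Y18.43
G01 X30.67 Y24.62
G01 X39.04 Y33.50
G00 X15.20 Y10.83
M3 S691
G01 X81.80 Y94.59 F877
G01 X80.19 Y41.84
G01 X23.72 Y65.38
M5
G00 X0.00 Y0.00

1 u = 1 mm; y_m = 102.98 − y.

[1] `<path>` quadratic bezier, #008000→cut S691 F877: (23.06,17.45) → (26.31,22.02) → (26.93,28.19) → (24.92,35.96) → (20.28,45.34) → (13.01,56.32)

[2] `<path>` quadratic bezier, #008000→cut S691 F877: (26.81,25.98) → (26.47,29.68) → (29.96,36.42) → (37.28,46.20) → (48.44,59.02) → (63.42,74.88)

[3] `<path>` quadratic bezier, #008000→cut S691 F877: (45.43,16.02) → (34.50,14.13) → (28.40,14.94) → (27.12,18.43) → (30.67,24.62) → (39.04,33.50)

[4] `<path>` open polyline, #008000→cut S691 F877: (15.20,10.83) → (81.80,94.59) → (80.19,41.84) → (23.72,65.38)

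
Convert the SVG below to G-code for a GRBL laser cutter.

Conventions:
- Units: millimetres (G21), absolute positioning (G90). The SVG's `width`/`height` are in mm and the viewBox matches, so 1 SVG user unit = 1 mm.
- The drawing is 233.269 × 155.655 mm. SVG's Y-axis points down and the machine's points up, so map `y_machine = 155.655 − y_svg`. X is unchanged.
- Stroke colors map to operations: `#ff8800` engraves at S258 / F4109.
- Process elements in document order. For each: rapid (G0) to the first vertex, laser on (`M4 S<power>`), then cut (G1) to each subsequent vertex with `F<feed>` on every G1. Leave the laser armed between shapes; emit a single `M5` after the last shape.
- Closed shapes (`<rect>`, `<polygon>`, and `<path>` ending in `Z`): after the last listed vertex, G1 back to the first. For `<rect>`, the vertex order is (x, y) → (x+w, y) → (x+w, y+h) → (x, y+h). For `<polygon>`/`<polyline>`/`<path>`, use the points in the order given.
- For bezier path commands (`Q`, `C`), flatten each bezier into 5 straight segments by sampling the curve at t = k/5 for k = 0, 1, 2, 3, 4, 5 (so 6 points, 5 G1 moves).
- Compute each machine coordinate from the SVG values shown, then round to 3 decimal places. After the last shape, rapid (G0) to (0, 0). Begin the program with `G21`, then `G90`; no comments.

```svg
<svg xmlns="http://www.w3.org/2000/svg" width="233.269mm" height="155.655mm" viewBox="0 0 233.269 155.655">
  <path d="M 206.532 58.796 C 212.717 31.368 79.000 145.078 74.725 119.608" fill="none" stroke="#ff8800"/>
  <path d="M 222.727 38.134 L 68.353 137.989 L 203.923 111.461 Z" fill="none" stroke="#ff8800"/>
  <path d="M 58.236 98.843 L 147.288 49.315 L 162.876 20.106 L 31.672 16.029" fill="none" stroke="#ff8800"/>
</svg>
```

viewBox `0 0 233.269 155.655` with mm width/height → 1 unit = 1 mm. Flip: y_m = 155.655 − y_svg.

**Shape 1** — `<path>` cubic bezier, stroke `#ff8800` → engrave (S258, F4109). Control points (SVG): P0=(206.532,58.796), P1=(212.717,31.368), P2=(79.000,145.078), P3=(74.725,119.608); sampled at t=k/5. Machine vertices: (206.532,96.859) → (195.610,98.622) → (164.039,79.967) → (124.749,54.349) → (90.668,35.224) → (74.725,36.047). Open path.

**Shape 2** — `<path>` closed polygon, stroke `#ff8800` → engrave (S258, F4109). Machine vertices: (222.727,117.521) → (68.353,17.666) → (203.923,44.194) → (222.727,117.521). Closed: final G1 returns to the first vertex.

**Shape 3** — `<path>` open polyline, stroke `#ff8800` → engrave (S258, F4109). Machine vertices: (58.236,56.812) → (147.288,106.340) → (162.876,135.549) → (31.672,139.626). Open path.

G21
G90
G0 X206.532 Y96.859
M4 S258
G1 X195.610 Y98.622 F4109
G1 X164.039 Y79.967 F4109
G1 X124.749 Y54.349 F4109
G1 X90.668 Y35.224 F4109
G1 X74.725 Y36.047 F4109
G0 X222.727 Y117.521
M4 S258
G1 X68.353 Y17.666 F4109
G1 X203.923 Y44.194 F4109
G1 X222.727 Y117.521 F4109
G0 X58.236 Y56.812
M4 S258
G1 X147.288 Y106.340 F4109
G1 X162.876 Y135.549 F4109
G1 X31.672 Y139.626 F4109
M5
G0 X0.000 Y0.000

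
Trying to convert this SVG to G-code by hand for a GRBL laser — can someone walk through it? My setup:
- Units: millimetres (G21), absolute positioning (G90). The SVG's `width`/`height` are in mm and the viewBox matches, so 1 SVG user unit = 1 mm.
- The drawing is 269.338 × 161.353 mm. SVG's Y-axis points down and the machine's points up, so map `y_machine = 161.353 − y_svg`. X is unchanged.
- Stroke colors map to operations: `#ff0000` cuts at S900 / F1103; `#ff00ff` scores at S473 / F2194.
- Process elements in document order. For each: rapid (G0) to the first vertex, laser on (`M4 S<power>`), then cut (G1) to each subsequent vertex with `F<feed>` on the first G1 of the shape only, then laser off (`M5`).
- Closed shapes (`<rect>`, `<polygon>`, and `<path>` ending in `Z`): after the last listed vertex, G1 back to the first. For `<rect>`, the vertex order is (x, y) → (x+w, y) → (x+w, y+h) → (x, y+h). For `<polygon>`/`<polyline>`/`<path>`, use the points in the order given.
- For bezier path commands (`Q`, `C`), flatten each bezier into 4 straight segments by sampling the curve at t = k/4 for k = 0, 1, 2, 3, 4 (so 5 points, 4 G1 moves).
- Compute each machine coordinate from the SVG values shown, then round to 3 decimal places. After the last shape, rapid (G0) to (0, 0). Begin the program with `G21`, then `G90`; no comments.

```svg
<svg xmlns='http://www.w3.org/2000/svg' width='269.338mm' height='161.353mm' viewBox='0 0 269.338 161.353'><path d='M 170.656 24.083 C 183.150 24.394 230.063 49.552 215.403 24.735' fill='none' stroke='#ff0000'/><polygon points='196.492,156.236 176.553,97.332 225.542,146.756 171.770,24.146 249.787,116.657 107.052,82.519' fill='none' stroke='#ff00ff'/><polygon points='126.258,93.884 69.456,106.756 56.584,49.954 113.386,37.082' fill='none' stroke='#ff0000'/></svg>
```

G21
G90
G0 X170.656 Y137.270
M4 S900
G1 X184.980 Y133.547 F1103
G1 X203.212 Y127.521
G1 X216.353 Y126.206
G1 X215.403 Y136.618
M5
G0 X196.492 Y5.117
M4 S473
G1 X176.553 Y64.021 F2194
G1 X225.542 Y14.597
G1 X171.770 Y137.207
G1 X249.787 Y44.696
G1 X107.052 Y78.834
G1 X196.492 Y5.117
M5
G0 X126.258 Y67.469
M4 S900
G1 X69.456 Y54.597 F1103
G1 X56.584 Y111.399
G1 X113.386 Y124.271
G1 X126.258 Y67.469
M5
G0 X0.000 Y0.000

viewBox `0 0 269.338 161.353` with mm width/height → 1 unit = 1 mm. Flip: y_m = 161.353 − y_svg.

**Shape 1** — `<path>` cubic bezier, stroke `#ff0000` → cut (S900, F1103). Control points (SVG): P0=(170.656,24.083), P1=(183.150,24.394), P2=(230.063,49.552), P3=(215.403,24.735); sampled at t=k/4. Machine vertices: (170.656,137.270) → (184.980,133.547) → (203.212,127.521) → (216.353,126.206) → (215.403,136.618). Open path.

**Shape 2** — `<polygon>` closed polygon, stroke `#ff00ff` → score (S473, F2194). Machine vertices: (196.492,5.117) → (176.553,64.021) → (225.542,14.597) → (171.770,137.207) → (249.787,44.696) → (107.052,78.834) → (196.492,5.117). Closed: final G1 returns to the first vertex.

**Shape 3** — `<polygon>` regular polygon, stroke `#ff0000` → cut (S900, F1103). Machine vertices: (126.258,67.469) → (69.456,54.597) → (56.584,111.399) → (113.386,124.271) → (126.258,67.469). Closed: final G1 returns to the first vertex.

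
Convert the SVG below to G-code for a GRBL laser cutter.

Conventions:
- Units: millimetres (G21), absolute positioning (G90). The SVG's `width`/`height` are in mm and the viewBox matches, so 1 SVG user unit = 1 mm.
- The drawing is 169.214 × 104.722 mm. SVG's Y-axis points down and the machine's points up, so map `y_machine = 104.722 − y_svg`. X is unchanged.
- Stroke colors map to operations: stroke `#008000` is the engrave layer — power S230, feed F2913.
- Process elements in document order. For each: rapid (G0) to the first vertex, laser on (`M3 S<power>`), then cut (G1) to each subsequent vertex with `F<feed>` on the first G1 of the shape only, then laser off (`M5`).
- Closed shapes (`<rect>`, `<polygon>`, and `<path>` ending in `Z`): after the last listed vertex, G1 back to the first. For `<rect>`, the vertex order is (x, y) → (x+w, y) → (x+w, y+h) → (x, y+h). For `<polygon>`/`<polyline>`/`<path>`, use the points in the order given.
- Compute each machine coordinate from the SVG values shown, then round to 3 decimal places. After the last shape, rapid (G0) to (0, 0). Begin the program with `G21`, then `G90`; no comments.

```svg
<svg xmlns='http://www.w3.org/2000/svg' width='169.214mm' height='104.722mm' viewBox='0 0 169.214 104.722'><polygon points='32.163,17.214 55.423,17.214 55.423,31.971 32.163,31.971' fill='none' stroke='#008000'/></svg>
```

G21
G90
G0 X32.163 Y87.508
M3 S230
G1 X55.423 Y87.508 F2913
G1 X55.423 Y72.751
G1 X32.163 Y72.751
G1 X32.163 Y87.508
M5
G0 X0.000 Y0.000

Since the viewBox matches the mm dimensions, user units are millimetres directly. The only transform is the Y-flip y_m = 104.722 − y_svg.

Shape 1 is a rectangle drawn with `<polygon>`. Its stroke #008000 means engrave at S230, F2913. After flipping Y the toolpath is (32.163,87.508) → (55.423,87.508) → (55.423,72.751) → (32.163,72.751) → (32.163,87.508), returning to the start.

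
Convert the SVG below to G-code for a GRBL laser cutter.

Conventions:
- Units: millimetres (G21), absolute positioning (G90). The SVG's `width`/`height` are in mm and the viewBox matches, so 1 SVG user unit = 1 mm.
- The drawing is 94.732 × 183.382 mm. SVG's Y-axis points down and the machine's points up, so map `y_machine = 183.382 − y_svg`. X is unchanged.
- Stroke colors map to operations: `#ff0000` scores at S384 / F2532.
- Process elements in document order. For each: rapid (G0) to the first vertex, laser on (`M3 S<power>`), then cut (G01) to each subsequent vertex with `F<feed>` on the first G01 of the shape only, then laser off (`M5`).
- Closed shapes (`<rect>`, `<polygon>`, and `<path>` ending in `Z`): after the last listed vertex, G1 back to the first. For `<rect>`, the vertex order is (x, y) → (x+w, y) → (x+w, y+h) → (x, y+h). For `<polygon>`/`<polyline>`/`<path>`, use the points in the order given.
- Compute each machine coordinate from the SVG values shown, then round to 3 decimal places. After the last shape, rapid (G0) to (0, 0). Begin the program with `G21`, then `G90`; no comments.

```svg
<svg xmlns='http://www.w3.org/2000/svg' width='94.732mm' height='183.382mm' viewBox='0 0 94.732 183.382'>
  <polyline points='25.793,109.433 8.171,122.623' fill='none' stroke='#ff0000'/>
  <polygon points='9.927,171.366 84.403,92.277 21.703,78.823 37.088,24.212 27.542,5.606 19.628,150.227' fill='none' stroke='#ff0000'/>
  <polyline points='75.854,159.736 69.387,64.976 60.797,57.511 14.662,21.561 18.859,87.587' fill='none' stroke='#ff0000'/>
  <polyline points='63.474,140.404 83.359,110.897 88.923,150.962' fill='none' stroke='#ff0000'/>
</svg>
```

viewBox `0 0 94.732 183.382` with mm width/height → 1 unit = 1 mm. Flip: y_m = 183.382 − y_svg.

**Shape 1** — `<polyline>` line segment, stroke `#ff0000` → score (S384, F2532). Machine vertices: (25.793,73.949) → (8.171,60.759). Open path.

**Shape 2** — `<polygon>` closed polygon, stroke `#ff0000` → score (S384, F2532). Machine vertices: (9.927,12.016) → (84.403,91.105) → (21.703,104.559) → (37.088,159.170) → (27.542,177.776) → (19.628,33.155) → (9.927,12.016). Closed: final G1 returns to the first vertex.

**Shape 3** — `<polyline>` open polyline, stroke `#ff0000` → score (S384, F2532). Machine vertices: (75.854,23.646) → (69.387,118.406) → (60.797,125.871) → (14.662,161.821) → (18.859,95.795). Open path.

**Shape 4** — `<polyline>` open polyline, stroke `#ff0000` → score (S384, F2532). Machine vertices: (63.474,42.978) → (83.359,72.485) → (88.923,32.420). Open path.

G21
G90
G0 X25.793 Y73.949
M3 S384
G01 X8.171 Y60.759 F2532
M5
G0 X9.927 Y12.016
M3 S384
G01 X84.403 Y91.105 F2532
G01 X21.703 Y104.559
G01 X37.088 Y159.170
G01 X27.542 Y177.776
G01 X19.628 Y33.155
G01 X9.927 Y12.016
M5
G0 X75.854 Y23.646
M3 S384
G01 X69.387 Y118.406 F2532
G01 X60.797 Y125.871
G01 X14.662 Y161.821
G01 X18.859 Y95.795
M5
G0 X63.474 Y42.978
M3 S384
G01 X83.359 Y72.485 F2532
G01 X88.923 Y32.420
M5
G0 X0.000 Y0.000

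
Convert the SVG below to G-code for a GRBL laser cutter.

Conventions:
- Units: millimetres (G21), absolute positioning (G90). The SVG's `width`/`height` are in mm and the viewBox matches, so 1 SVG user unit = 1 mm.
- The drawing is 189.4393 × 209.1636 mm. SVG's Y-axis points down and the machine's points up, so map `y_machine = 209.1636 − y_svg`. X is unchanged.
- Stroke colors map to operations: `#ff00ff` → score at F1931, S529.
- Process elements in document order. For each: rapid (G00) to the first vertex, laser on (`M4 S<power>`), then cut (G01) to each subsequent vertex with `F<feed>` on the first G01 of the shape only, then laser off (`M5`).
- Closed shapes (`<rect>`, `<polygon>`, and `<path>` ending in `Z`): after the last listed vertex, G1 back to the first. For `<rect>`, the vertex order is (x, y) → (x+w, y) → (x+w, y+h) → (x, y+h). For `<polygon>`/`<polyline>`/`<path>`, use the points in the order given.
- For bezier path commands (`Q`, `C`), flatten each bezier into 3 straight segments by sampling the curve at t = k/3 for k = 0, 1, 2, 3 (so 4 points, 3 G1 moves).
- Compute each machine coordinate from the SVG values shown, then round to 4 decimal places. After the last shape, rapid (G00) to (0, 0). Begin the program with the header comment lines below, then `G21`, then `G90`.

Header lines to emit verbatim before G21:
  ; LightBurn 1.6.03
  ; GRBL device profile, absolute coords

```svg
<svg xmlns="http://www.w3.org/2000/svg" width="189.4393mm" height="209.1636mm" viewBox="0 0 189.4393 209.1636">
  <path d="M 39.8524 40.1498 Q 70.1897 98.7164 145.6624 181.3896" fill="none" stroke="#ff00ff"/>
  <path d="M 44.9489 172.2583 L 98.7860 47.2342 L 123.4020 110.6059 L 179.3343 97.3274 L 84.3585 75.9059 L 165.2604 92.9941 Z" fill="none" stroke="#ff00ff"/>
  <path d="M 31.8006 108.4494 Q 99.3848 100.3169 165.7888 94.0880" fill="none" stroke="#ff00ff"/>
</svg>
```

; LightBurn 1.6.03
; GRBL device profile, absolute coords
G21
G90
G00 X39.8524 Y169.0138
M4 S529
G01 X65.0923 Y127.2909 F1931
G01 X100.3623 Y80.2110
G01 X145.6624 Y27.7740
M5
G00 X44.9489 Y36.9053
M4 S529
G01 X98.7860 Y161.9294 F1931
G01 X123.4020 Y98.5577
G01 X179.3343 Y111.8362
G01 X84.3585 Y133.2577
G01 X165.2604 Y116.1695
G01 X44.9489 Y36.9053
M5
G00 X31.8006 Y100.7142
M4 S529
G01 X76.7256 Y105.9244 F1931
G01 X121.3883 Y110.7115
G01 X165.7888 Y115.0756
M5
G00 X0.0000 Y0.0000

Since the viewBox matches the mm dimensions, user units are millimetres directly. The only transform is the Y-flip y_m = 209.1636 − y_svg.

Shape 1 is a quadratic bezier drawn with `<path>`. Its stroke #ff00ff means score at S529, F1931. After flipping Y the toolpath is (39.8524,169.0138) → (65.0923,127.2909) → (100.3623,80.2110) → (145.6624,27.7740).

Shape 2 is a closed polygon drawn with `<path>`. Its stroke #ff00ff means score at S529, F1931. After flipping Y the toolpath is (44.9489,36.9053) → (98.7860,161.9294) → (123.4020,98.5577) → (179.3343,111.8362) → (84.3585,133.2577) → (165.2604,116.1695) → (44.9489,36.9053), returning to the start.

Shape 3 is a quadratic bezier drawn with `<path>`. Its stroke #ff00ff means score at S529, F1931. After flipping Y the toolpath is (31.8006,100.7142) → (76.7256,105.9244) → (121.3883,110.7115) → (165.7888,115.0756).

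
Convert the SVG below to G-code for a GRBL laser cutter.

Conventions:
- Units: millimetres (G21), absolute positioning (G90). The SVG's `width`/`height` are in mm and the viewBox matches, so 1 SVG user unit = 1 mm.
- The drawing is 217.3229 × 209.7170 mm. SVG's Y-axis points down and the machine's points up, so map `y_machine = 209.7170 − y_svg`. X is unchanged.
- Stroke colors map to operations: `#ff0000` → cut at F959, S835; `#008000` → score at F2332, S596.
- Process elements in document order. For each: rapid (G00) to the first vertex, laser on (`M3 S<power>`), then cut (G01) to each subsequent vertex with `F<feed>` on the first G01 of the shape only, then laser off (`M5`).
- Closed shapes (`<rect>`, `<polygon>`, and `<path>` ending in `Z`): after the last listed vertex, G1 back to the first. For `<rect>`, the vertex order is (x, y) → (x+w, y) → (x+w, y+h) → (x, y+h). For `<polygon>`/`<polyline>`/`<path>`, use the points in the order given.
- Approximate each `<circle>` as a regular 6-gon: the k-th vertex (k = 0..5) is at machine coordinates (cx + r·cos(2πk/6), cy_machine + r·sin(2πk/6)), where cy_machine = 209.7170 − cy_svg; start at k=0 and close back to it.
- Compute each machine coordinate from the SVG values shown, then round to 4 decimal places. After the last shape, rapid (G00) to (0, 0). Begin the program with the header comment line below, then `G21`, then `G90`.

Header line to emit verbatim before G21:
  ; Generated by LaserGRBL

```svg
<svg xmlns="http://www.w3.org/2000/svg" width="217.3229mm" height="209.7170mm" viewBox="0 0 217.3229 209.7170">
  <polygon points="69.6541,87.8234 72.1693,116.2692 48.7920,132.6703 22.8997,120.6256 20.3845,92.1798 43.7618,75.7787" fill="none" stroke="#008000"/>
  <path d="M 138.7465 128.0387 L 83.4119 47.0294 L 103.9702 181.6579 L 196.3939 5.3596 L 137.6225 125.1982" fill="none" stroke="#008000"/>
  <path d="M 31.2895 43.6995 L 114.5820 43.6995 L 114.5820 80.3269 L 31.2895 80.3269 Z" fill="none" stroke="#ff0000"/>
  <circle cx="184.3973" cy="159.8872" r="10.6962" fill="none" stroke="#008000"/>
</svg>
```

viewBox `0 0 217.3229 209.7170` with mm width/height → 1 unit = 1 mm. Flip: y_m = 209.7170 − y_svg.

**Shape 1** — `<polygon>` regular polygon, stroke `#008000` → score (S596, F2332). Machine vertices: (69.6541,121.8936) → (72.1693,93.4478) → (48.7920,77.0467) → (22.8997,89.0914) → (20.3845,117.5372) → (43.7618,133.9383) → (69.6541,121.8936). Closed: final G1 returns to the first vertex.

**Shape 2** — `<path>` open polyline, stroke `#008000` → score (S596, F2332). Machine vertices: (138.7465,81.6783) → (83.4119,162.6876) → (103.9702,28.0591) → (196.3939,204.3574) → (137.6225,84.5188). Open path.

**Shape 3** — `<path>` rectangle, stroke `#ff0000` → cut (S835, F959). Machine vertices: (31.2895,166.0175) → (114.5820,166.0175) → (114.5820,129.3901) → (31.2895,129.3901) → (31.2895,166.0175). Closed: final G1 returns to the first vertex.

**Shape 4** — `<circle>` circle, stroke `#008000` → score (S596, F2332). Machine vertices: (195.0935,49.8298) → (189.7454,59.0930) → (179.0492,59.0930) → (173.7011,49.8298) → (179.0492,40.5666) → (189.7454,40.5666) → (195.0935,49.8298). Closed: final G1 returns to the first vertex.

; Generated by LaserGRBL
G21
G90
G00 X69.6541 Y121.8936
M3 S596
G01 X72.1693 Y93.4478 F2332
G01 X48.7920 Y77.0467
G01 X22.8997 Y89.0914
G01 X20.3845 Y117.5372
G01 X43.7618 Y133.9383
G01 X69.6541 Y121.8936
M5
G00 X138.7465 Y81.6783
M3 S596
G01 X83.4119 Y162.6876 F2332
G01 X103.9702 Y28.0591
G01 X196.3939 Y204.3574
G01 X137.6225 Y84.5188
M5
G00 X31.2895 Y166.0175
M3 S835
G01 X114.5820 Y166.0175 F959
G01 X114.5820 Y129.3901
G01 X31.2895 Y129.3901
G01 X31.2895 Y166.0175
M5
G00 X195.0935 Y49.8298
M3 S596
G01 X189.7454 Y59.0930 F2332
G01 X179.0492 Y59.0930
G01 X173.7011 Y49.8298
G01 X179.0492 Y40.5666
G01 X189.7454 Y40.5666
G01 X195.0935 Y49.8298
M5
G00 X0.0000 Y0.0000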